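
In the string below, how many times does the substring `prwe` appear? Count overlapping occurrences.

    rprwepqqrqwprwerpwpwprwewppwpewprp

Sliding a length-4 window over the 34 characters (31 positions):
  position 2–5: prwe
  position 12–15: prwe
  position 21–24: prwe

3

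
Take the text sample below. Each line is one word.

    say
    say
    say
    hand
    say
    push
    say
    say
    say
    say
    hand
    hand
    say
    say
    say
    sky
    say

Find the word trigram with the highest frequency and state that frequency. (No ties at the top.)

Trigram frequencies (highest first):
  say say say: 4
  say say hand: 2
  say hand say: 1
  hand say push: 1
  say push say: 1
  push say say: 1
  … (5 more, each ≤ 1)

"say say say", 4 times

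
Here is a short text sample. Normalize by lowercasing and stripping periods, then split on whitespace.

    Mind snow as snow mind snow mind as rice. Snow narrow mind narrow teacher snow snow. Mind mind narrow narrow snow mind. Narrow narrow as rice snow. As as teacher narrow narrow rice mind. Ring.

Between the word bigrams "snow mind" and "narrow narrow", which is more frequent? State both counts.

"snow mind" (4 vs 3)

"snow mind": 4 occurrences
"narrow narrow": 3 occurrences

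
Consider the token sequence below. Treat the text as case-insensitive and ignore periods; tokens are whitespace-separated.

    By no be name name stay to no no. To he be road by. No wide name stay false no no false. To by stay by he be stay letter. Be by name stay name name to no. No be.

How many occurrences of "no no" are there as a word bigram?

Scanning the 39 overlapping bigram windows for "no no":
  position 8–9: no no
  position 20–21: no no
  position 38–39: no no

3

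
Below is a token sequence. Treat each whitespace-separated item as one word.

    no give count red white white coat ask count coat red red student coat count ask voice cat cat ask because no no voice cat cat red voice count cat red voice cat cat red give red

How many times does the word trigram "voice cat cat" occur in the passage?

3

Scanning the 35 overlapping trigram windows for "voice cat cat":
  position 17–19: voice cat cat
  position 24–26: voice cat cat
  position 32–34: voice cat cat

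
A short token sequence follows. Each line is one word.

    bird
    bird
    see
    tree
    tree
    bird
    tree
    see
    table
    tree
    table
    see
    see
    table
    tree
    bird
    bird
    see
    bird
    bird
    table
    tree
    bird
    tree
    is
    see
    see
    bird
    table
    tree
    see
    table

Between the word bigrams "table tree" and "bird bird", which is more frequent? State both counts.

"table tree": 4 occurrences
"bird bird": 3 occurrences

"table tree" (4 vs 3)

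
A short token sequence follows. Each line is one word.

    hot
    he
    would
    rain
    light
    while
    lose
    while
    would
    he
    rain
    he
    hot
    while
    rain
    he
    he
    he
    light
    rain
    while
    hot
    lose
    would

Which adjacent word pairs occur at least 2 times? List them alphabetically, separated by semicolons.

Bigram counts meeting the condition (at least 2 times):
  he he: 2
  rain he: 2

he he; rain he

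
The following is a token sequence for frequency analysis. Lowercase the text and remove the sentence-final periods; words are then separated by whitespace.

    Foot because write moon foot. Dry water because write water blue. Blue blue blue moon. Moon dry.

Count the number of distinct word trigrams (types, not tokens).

14

17 tokens → 15 trigram windows in total.
Repeated trigrams (each contributes count−1 duplicates):
  blue blue blue: 2
1 duplicate windows → 15 − 1 = 14 distinct.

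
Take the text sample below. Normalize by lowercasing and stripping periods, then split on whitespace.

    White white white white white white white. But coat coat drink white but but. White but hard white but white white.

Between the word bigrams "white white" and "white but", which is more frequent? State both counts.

"white white" (7 vs 4)

"white white": 7 occurrences
"white but": 4 occurrences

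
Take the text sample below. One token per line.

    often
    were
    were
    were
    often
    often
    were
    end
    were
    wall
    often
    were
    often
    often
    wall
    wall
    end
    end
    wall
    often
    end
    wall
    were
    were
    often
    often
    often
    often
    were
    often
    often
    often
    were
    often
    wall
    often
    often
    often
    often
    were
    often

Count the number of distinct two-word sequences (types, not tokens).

15

41 tokens → 40 bigram windows in total.
Repeated bigrams (each contributes count−1 duplicates):
  often often: 10
  often were: 6
  were often: 6
  wall often: 3
  were were: 3
  end wall: 2
  often wall: 2
25 duplicate windows → 40 − 25 = 15 distinct.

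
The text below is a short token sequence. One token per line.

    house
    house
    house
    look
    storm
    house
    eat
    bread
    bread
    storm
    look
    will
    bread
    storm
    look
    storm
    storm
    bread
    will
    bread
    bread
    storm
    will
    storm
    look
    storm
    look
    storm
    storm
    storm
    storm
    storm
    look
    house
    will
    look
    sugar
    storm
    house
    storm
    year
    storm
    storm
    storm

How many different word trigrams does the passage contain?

44 tokens → 42 trigram windows in total.
Repeated trigrams (each contributes count−1 duplicates):
  storm storm storm: 4
  storm look storm: 3
  bread bread storm: 2
  bread storm look: 2
  look storm storm: 2
8 duplicate windows → 42 − 8 = 34 distinct.

34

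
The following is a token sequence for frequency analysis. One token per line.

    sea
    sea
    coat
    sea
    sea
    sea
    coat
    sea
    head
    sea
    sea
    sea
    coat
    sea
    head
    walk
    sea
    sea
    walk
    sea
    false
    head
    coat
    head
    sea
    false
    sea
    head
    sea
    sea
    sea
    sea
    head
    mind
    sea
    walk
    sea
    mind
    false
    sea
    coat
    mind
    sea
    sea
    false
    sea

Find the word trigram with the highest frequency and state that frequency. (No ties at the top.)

Trigram frequencies (highest first):
  sea sea sea: 4
  sea sea coat: 3
  sea coat sea: 3
  coat sea head: 2
  sea head sea: 2
  head sea sea: 2
  … (26 more, each ≤ 2)

"sea sea sea", 4 times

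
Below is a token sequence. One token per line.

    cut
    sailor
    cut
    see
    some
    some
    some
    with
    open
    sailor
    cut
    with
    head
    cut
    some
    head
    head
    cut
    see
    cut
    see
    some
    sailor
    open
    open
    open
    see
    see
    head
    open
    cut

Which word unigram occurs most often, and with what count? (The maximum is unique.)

Unigram frequencies (highest first):
  cut: 7
  see: 5
  some: 5
  open: 5
  head: 4
  sailor: 3
  … (1 more, each ≤ 2)

"cut", 7 times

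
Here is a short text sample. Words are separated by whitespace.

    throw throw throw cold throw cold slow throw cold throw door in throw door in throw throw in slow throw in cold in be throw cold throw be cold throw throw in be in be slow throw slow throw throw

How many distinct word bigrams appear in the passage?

40 tokens → 39 bigram windows in total.
Repeated bigrams (each contributes count−1 duplicates):
  throw throw: 5
  cold throw: 4
  slow throw: 4
  throw cold: 4
  in be: 3
  throw in: 3
  door in: 2
  in throw: 2
  … (1 more repeated)
20 duplicate windows → 39 − 20 = 19 distinct.

19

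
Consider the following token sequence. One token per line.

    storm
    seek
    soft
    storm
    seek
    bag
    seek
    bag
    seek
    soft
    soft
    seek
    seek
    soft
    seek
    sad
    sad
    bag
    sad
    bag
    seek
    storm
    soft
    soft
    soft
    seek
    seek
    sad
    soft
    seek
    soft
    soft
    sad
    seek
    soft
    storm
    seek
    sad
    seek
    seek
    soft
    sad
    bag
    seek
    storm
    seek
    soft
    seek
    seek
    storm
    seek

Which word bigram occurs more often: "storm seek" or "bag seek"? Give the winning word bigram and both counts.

"storm seek" (5 vs 4)

"storm seek": 5 occurrences
"bag seek": 4 occurrences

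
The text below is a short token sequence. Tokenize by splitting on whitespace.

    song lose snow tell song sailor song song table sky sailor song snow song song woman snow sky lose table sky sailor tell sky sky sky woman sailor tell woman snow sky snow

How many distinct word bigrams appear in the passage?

33 tokens → 32 bigram windows in total.
Repeated bigrams (each contributes count−1 duplicates):
  sailor song: 2
  sailor tell: 2
  sky sailor: 2
  sky sky: 2
  snow sky: 2
  song song: 2
  table sky: 2
  woman snow: 2
8 duplicate windows → 32 − 8 = 24 distinct.

24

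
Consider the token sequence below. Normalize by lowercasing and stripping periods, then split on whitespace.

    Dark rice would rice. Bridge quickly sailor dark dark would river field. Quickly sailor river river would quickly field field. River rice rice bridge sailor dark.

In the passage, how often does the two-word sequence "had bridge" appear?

Scanning the 25 overlapping bigram windows for "had bridge":
  (none found)

0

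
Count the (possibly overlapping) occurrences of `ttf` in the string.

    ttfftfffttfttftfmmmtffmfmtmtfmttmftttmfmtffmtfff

Sliding a length-3 window over the 48 characters (46 positions):
  position 1–3: ttf
  position 9–11: ttf
  position 12–14: ttf

3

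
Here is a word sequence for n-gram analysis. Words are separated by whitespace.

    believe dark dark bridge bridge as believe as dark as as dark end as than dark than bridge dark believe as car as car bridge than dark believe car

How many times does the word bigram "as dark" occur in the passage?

Scanning the 28 overlapping bigram windows for "as dark":
  position 8–9: as dark
  position 11–12: as dark

2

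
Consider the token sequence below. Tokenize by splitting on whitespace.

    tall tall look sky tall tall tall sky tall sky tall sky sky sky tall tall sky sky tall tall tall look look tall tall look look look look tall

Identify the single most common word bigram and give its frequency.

Bigram frequencies (highest first):
  tall tall: 7
  sky tall: 5
  tall sky: 4
  look look: 4
  tall look: 3
  sky sky: 3
  … (2 more, each ≤ 2)

"tall tall", 7 times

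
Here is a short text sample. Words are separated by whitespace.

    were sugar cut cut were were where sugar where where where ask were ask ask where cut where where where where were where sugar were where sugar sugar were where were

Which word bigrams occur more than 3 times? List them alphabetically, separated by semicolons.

were where; where where

Bigram counts meeting the condition (more than 3 times):
  were where: 4
  where where: 5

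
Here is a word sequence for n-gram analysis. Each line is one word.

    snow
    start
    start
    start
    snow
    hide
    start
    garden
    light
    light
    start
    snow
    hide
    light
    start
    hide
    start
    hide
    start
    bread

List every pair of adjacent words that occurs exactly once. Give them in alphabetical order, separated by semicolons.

garden light; hide light; light light; snow start; start bread; start garden

Bigram counts meeting the condition (exactly once):
  garden light: 1
  hide light: 1
  light light: 1
  snow start: 1
  start bread: 1
  start garden: 1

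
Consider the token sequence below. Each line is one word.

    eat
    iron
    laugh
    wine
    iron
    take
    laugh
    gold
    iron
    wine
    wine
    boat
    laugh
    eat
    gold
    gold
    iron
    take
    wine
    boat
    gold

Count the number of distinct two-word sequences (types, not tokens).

17

21 tokens → 20 bigram windows in total.
Repeated bigrams (each contributes count−1 duplicates):
  gold iron: 2
  iron take: 2
  wine boat: 2
3 duplicate windows → 20 − 3 = 17 distinct.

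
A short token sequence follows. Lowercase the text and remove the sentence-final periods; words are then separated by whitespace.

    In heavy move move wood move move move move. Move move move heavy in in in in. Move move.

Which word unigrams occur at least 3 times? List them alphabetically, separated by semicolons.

Unigram counts meeting the condition (at least 3 times):
  in: 5
  move: 11

in; move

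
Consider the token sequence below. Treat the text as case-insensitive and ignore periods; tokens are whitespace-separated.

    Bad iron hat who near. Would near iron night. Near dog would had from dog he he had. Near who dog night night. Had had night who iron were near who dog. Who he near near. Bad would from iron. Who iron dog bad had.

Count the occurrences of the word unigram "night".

Scanning the 45 tokens for "night":
  position 9: night
  position 22: night
  position 23: night
  position 26: night

4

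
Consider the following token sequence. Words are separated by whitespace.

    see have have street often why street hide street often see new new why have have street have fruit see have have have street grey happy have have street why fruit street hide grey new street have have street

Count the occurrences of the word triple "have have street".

Scanning the 37 overlapping trigram windows for "have have street":
  position 2–4: have have street
  position 15–17: have have street
  position 22–24: have have street
  position 27–29: have have street
  position 37–39: have have street

5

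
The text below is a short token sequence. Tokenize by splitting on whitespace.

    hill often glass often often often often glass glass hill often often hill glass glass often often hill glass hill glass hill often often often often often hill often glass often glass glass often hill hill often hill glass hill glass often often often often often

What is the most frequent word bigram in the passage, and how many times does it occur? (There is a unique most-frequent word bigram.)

"often often", 13 times

Bigram frequencies (highest first):
  often often: 13
  hill often: 5
  glass often: 5
  often hill: 5
  hill glass: 5
  often glass: 4
  … (3 more, each ≤ 4)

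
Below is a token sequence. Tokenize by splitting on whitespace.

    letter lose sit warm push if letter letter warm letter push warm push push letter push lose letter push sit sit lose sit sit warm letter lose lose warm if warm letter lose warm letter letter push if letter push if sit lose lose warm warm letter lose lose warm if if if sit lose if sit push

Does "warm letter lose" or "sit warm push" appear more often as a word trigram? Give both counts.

"warm letter lose": 3 occurrences
"sit warm push": 1 occurrence

"warm letter lose" (3 vs 1)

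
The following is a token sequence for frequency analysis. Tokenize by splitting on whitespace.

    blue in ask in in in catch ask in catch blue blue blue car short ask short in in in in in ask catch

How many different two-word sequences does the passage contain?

24 tokens → 23 bigram windows in total.
Repeated bigrams (each contributes count−1 duplicates):
  in in: 6
  ask in: 2
  blue blue: 2
  in ask: 2
  in catch: 2
9 duplicate windows → 23 − 9 = 14 distinct.

14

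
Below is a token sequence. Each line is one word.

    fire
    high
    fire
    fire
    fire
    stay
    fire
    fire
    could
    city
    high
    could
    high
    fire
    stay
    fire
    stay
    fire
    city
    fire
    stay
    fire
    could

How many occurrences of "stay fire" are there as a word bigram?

Scanning the 22 overlapping bigram windows for "stay fire":
  position 6–7: stay fire
  position 15–16: stay fire
  position 17–18: stay fire
  position 21–22: stay fire

4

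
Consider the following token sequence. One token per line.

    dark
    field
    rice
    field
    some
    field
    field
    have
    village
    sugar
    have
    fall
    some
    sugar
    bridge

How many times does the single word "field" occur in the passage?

4

Scanning the 15 tokens for "field":
  position 2: field
  position 4: field
  position 6: field
  position 7: field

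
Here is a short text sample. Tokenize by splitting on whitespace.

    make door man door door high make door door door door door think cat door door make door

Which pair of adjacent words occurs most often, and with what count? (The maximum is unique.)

"door door", 6 times

Bigram frequencies (highest first):
  door door: 6
  make door: 3
  door man: 1
  man door: 1
  door high: 1
  high make: 1
  … (4 more, each ≤ 1)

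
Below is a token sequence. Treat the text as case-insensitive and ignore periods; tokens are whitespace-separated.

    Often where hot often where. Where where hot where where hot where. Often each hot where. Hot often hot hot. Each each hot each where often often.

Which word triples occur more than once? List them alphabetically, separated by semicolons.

Trigram counts meeting the condition (more than once):
  where hot often: 2
  where hot where: 2
  where where hot: 2

where hot often; where hot where; where where hot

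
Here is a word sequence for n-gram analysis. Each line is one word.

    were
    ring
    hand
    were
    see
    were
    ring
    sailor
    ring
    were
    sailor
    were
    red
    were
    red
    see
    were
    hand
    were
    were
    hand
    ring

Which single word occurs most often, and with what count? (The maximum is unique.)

Unigram frequencies (highest first):
  were: 9
  ring: 4
  hand: 3
  see: 2
  sailor: 2
  red: 2

"were", 9 times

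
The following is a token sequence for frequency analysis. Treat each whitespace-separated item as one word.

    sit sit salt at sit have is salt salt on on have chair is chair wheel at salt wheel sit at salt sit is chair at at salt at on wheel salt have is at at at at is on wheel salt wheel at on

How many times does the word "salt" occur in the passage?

Scanning the 45 tokens for "salt":
  position 3: salt
  position 8: salt
  position 9: salt
  position 18: salt
  position 22: salt
  position 28: salt
  position 32: salt
  position 42: salt

8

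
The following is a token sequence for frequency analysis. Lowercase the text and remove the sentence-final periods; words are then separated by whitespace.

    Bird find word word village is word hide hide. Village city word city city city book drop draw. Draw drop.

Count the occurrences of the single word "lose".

0

Scanning the 20 tokens for "lose":
  (none found)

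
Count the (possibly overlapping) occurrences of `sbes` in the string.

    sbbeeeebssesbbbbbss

0

Sliding a length-4 window over the 19 characters (16 positions):
  (no match at any position)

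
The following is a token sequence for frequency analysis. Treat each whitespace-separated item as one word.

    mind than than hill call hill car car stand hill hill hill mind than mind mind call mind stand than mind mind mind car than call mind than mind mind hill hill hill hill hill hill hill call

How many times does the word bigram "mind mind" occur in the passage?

4

Scanning the 37 overlapping bigram windows for "mind mind":
  position 15–16: mind mind
  position 21–22: mind mind
  position 22–23: mind mind
  position 29–30: mind mind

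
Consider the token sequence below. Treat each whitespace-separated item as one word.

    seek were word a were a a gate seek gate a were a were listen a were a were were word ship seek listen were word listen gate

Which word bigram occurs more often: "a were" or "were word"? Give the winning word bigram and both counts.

"a were" (5 vs 3)

"a were": 5 occurrences
"were word": 3 occurrences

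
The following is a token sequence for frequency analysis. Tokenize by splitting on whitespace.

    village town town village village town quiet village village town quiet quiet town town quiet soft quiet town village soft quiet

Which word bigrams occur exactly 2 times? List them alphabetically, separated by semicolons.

quiet town; soft quiet; town town; town village; village village

Bigram counts meeting the condition (exactly 2 times):
  quiet town: 2
  soft quiet: 2
  town town: 2
  town village: 2
  village village: 2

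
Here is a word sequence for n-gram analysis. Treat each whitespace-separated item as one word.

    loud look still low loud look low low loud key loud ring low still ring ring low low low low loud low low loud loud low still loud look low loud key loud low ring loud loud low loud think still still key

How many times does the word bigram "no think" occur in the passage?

Scanning the 42 overlapping bigram windows for "no think":
  (none found)

0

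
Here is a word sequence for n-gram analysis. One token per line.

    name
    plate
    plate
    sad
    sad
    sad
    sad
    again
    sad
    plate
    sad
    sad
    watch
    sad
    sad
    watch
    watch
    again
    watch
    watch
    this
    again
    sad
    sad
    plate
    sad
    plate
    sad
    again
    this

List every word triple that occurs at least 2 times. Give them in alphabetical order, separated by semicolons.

plate sad sad; sad plate sad; sad sad sad; sad sad watch

Trigram counts meeting the condition (at least 2 times):
  plate sad sad: 2
  sad plate sad: 3
  sad sad sad: 2
  sad sad watch: 2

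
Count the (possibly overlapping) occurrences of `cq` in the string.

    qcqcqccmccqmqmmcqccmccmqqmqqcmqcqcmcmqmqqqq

5

Sliding a length-2 window over the 43 characters (42 positions):
  position 2–3: cq
  position 4–5: cq
  position 10–11: cq
  position 16–17: cq
  position 32–33: cq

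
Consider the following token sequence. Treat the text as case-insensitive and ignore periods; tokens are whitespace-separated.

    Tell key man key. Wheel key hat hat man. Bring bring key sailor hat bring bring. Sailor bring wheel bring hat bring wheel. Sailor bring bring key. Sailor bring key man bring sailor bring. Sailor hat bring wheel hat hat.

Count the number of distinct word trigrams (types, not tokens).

33

40 tokens → 38 trigram windows in total.
Repeated trigrams (each contributes count−1 duplicates):
  bring bring key: 2
  bring key sailor: 2
  bring sailor bring: 2
  hat bring wheel: 2
  sailor hat bring: 2
5 duplicate windows → 38 − 5 = 33 distinct.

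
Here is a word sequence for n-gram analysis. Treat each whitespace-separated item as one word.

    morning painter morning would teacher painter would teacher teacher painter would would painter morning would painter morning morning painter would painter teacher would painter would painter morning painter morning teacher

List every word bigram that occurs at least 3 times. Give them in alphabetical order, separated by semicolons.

morning painter; painter morning; painter would; would painter

Bigram counts meeting the condition (at least 3 times):
  morning painter: 3
  painter morning: 5
  painter would: 4
  would painter: 5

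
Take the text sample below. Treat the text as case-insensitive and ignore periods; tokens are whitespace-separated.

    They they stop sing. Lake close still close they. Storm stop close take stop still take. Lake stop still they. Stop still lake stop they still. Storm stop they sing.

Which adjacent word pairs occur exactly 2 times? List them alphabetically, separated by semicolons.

lake stop; stop they; storm stop; they stop

Bigram counts meeting the condition (exactly 2 times):
  lake stop: 2
  stop they: 2
  storm stop: 2
  they stop: 2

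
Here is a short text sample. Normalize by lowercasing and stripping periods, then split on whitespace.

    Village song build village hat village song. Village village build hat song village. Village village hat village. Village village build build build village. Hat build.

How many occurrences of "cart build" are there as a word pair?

Scanning the 24 overlapping bigram windows for "cart build":
  (none found)

0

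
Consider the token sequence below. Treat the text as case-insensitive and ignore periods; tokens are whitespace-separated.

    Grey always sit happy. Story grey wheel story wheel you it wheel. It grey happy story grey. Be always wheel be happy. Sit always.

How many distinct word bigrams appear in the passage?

21

24 tokens → 23 bigram windows in total.
Repeated bigrams (each contributes count−1 duplicates):
  happy story: 2
  story grey: 2
2 duplicate windows → 23 − 2 = 21 distinct.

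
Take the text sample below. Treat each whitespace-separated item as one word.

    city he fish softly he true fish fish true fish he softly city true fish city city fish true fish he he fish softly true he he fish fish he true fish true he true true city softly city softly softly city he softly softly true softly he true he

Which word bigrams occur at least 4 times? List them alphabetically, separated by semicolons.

he true; true fish

Bigram counts meeting the condition (at least 4 times):
  he true: 4
  true fish: 5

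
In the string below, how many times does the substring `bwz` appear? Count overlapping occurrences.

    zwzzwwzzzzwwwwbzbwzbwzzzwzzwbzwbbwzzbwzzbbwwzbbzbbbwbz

4

Sliding a length-3 window over the 54 characters (52 positions):
  position 17–19: bwz
  position 20–22: bwz
  position 33–35: bwz
  position 37–39: bwz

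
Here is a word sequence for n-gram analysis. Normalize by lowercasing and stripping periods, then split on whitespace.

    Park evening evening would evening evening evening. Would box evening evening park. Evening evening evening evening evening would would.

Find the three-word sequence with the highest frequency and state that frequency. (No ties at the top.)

"evening evening evening", 4 times

Trigram frequencies (highest first):
  evening evening evening: 4
  evening evening would: 3
  park evening evening: 2
  evening would evening: 1
  would evening evening: 1
  evening would box: 1
  … (5 more, each ≤ 1)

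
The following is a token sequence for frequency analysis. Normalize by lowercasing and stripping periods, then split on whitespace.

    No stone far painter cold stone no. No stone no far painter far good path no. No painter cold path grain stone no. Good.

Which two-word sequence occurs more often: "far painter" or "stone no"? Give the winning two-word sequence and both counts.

"stone no" (3 vs 2)

"far painter": 2 occurrences
"stone no": 3 occurrences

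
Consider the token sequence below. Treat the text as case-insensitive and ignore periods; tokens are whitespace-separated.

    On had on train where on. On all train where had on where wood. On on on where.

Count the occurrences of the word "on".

Scanning the 18 tokens for "on":
  position 1: on
  position 3: on
  position 6: on
  position 7: on
  position 12: on
  position 15: on
  position 16: on
  position 17: on

8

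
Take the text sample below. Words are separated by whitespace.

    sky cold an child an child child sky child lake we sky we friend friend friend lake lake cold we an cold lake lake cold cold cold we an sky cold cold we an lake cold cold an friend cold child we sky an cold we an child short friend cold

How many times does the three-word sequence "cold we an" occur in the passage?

Scanning the 49 overlapping trigram windows for "cold we an":
  position 19–21: cold we an
  position 27–29: cold we an
  position 32–34: cold we an
  position 45–47: cold we an

4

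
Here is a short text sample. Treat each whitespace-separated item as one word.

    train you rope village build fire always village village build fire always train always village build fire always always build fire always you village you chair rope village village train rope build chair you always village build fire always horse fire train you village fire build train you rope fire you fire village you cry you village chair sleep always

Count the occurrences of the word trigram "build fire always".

Scanning the 58 overlapping trigram windows for "build fire always":
  position 5–7: build fire always
  position 10–12: build fire always
  position 16–18: build fire always
  position 20–22: build fire always
  position 37–39: build fire always

5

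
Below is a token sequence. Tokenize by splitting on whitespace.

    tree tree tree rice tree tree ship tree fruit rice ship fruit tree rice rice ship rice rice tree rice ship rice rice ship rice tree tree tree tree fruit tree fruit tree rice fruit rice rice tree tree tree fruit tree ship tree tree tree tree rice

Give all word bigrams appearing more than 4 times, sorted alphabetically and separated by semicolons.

Bigram counts meeting the condition (more than 4 times):
  tree rice: 5
  tree tree: 11

tree rice; tree tree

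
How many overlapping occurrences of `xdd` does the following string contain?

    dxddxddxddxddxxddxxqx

Sliding a length-3 window over the 21 characters (19 positions):
  position 2–4: xdd
  position 5–7: xdd
  position 8–10: xdd
  position 11–13: xdd
  position 15–17: xdd

5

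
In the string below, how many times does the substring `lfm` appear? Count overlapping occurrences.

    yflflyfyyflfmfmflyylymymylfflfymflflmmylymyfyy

1

Sliding a length-3 window over the 46 characters (44 positions):
  position 11–13: lfm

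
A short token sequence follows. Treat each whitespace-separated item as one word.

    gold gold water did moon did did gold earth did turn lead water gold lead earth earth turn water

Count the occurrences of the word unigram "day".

Scanning the 19 tokens for "day":
  (none found)

0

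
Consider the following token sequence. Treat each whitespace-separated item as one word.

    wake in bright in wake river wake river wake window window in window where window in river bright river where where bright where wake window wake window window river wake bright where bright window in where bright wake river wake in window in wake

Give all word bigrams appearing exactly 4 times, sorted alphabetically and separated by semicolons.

Bigram counts meeting the condition (exactly 4 times):
  river wake: 4
  window in: 4

river wake; window in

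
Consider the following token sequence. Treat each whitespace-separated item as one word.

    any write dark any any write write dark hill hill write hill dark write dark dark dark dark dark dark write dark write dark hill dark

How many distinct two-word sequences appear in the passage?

12

26 tokens → 25 bigram windows in total.
Repeated bigrams (each contributes count−1 duplicates):
  dark dark: 5
  write dark: 5
  dark write: 3
  any write: 2
  dark hill: 2
  hill dark: 2
13 duplicate windows → 25 − 13 = 12 distinct.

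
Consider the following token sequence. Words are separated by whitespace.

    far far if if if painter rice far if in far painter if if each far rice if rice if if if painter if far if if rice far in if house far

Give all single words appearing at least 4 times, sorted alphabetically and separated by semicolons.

far; if; rice

Unigram counts meeting the condition (at least 4 times):
  far: 8
  if: 14
  rice: 4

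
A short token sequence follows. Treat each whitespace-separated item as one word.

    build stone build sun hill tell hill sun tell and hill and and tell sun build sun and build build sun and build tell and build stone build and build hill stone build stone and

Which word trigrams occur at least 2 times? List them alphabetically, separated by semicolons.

Trigram counts meeting the condition (at least 2 times):
  build stone build: 2
  build sun and: 2
  sun and build: 2

build stone build; build sun and; sun and build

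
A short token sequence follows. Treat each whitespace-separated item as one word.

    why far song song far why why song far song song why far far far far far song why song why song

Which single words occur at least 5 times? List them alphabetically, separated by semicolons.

far; song; why

Unigram counts meeting the condition (at least 5 times):
  far: 8
  song: 8
  why: 6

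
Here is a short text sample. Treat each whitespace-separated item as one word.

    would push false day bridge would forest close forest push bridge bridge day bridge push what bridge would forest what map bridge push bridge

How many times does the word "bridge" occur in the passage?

Scanning the 24 tokens for "bridge":
  position 5: bridge
  position 11: bridge
  position 12: bridge
  position 14: bridge
  position 17: bridge
  position 22: bridge
  position 24: bridge

7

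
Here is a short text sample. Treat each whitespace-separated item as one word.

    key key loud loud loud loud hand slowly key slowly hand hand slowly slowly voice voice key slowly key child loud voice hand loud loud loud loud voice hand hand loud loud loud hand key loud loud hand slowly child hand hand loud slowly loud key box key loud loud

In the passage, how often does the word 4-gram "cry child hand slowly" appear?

0

Scanning the 47 overlapping 4-gram windows for "cry child hand slowly":
  (none found)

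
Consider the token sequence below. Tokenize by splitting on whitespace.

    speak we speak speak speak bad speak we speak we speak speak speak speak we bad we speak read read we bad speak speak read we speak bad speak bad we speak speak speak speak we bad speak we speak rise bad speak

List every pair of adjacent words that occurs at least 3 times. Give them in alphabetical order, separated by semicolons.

Bigram counts meeting the condition (at least 3 times):
  bad speak: 5
  speak bad: 3
  speak speak: 9
  speak we: 6
  we bad: 3
  we speak: 7

bad speak; speak bad; speak speak; speak we; we bad; we speak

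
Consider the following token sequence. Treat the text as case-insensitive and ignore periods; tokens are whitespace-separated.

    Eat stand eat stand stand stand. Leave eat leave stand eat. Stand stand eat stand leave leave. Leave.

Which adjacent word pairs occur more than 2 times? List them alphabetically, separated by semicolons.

eat stand; stand eat; stand stand

Bigram counts meeting the condition (more than 2 times):
  eat stand: 4
  stand eat: 3
  stand stand: 3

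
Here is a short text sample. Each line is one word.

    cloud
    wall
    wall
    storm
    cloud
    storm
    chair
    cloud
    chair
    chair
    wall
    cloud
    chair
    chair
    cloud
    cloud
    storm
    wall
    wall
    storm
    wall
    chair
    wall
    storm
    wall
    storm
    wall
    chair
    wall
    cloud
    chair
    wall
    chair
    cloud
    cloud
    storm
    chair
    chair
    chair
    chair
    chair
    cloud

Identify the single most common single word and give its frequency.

"chair", 14 times

Unigram frequencies (highest first):
  chair: 14
  wall: 11
  cloud: 10
  storm: 7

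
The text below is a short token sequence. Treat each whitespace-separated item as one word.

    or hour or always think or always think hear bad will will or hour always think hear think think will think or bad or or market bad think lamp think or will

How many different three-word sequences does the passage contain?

28

32 tokens → 30 trigram windows in total.
Repeated trigrams (each contributes count−1 duplicates):
  always think hear: 2
  or always think: 2
2 duplicate windows → 30 − 2 = 28 distinct.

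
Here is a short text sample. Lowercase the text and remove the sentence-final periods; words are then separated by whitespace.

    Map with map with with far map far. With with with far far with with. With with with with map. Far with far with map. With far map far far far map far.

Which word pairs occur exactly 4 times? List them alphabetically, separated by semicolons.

far with; map far; with far

Bigram counts meeting the condition (exactly 4 times):
  far with: 4
  map far: 4
  with far: 4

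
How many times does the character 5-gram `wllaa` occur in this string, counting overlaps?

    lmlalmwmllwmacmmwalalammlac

0

Sliding a length-5 window over the 27 characters (23 positions):
  (no match at any position)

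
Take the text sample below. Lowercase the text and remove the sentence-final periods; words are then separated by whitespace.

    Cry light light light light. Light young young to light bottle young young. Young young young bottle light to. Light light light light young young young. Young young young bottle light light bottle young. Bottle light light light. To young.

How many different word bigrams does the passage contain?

40 tokens → 39 bigram windows in total.
Repeated bigrams (each contributes count−1 duplicates):
  light light: 10
  young young: 10
  bottle light: 3
  young bottle: 3
  bottle young: 2
  light bottle: 2
  light to: 2
  light young: 2
  … (1 more repeated)
27 duplicate windows → 39 − 27 = 12 distinct.

12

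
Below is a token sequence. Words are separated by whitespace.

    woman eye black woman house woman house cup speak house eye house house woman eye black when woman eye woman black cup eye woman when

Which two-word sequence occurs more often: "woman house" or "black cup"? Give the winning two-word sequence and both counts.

"woman house" (2 vs 1)

"woman house": 2 occurrences
"black cup": 1 occurrence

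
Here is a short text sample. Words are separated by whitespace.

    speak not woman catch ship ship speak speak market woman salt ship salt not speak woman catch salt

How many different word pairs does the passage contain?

18 tokens → 17 bigram windows in total.
Repeated bigrams (each contributes count−1 duplicates):
  woman catch: 2
1 duplicate windows → 17 − 1 = 16 distinct.

16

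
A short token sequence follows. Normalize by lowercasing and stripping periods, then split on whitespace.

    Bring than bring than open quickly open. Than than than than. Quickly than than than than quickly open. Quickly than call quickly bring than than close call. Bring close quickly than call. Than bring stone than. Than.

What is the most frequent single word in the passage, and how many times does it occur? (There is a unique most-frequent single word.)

Unigram frequencies (highest first):
  than: 17
  quickly: 6
  bring: 5
  open: 3
  call: 3
  close: 2
  … (1 more, each ≤ 1)

"than", 17 times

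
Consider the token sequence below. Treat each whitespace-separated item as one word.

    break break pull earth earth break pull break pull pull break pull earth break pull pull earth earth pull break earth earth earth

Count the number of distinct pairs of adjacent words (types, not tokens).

9

23 tokens → 22 bigram windows in total.
Repeated bigrams (each contributes count−1 duplicates):
  break pull: 5
  earth earth: 4
  pull break: 3
  pull earth: 3
  earth break: 2
  pull pull: 2
13 duplicate windows → 22 − 13 = 9 distinct.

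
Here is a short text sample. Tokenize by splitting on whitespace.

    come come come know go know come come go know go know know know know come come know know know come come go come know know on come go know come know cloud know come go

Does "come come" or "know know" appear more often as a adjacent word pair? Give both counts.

"come come": 5 occurrences
"know know": 6 occurrences

"know know" (6 vs 5)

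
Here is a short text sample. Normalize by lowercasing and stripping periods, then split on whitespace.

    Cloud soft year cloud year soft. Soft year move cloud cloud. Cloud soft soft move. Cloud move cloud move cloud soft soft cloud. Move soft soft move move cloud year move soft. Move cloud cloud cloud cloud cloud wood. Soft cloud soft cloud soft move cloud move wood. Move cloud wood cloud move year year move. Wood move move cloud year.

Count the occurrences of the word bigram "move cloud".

9

Scanning the 60 overlapping bigram windows for "move cloud":
  position 9–10: move cloud
  position 15–16: move cloud
  position 17–18: move cloud
  position 19–20: move cloud
  position 28–29: move cloud
  position 33–34: move cloud
  position 45–46: move cloud
  position 49–50: move cloud
  position 59–60: move cloud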